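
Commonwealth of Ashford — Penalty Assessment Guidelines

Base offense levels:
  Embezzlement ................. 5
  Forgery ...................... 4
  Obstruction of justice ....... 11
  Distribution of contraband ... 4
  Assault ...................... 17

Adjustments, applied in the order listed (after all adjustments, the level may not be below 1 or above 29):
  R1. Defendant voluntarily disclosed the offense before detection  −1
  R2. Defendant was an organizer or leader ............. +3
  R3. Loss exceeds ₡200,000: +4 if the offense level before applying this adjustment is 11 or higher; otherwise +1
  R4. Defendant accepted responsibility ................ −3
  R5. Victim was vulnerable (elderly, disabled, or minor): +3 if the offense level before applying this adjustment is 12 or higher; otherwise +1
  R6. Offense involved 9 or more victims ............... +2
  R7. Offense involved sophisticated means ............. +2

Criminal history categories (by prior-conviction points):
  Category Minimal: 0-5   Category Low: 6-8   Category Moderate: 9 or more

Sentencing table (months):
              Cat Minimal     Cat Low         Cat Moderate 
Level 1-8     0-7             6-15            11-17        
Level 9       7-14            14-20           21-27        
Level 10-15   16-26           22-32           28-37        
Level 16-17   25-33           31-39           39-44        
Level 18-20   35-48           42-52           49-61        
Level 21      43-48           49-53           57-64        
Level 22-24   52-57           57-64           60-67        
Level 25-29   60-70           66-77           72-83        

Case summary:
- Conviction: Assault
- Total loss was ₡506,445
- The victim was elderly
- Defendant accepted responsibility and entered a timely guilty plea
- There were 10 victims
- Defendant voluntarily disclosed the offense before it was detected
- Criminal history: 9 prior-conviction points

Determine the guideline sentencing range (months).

60-67 months

Base offense level for assault: 17.
R1 applies: 17 − 1 = 16.
R2 does not apply.
R3 applies (level before this adjustment is 16 ≥ 11, so +4): 16 + 4 = 20.
R4 applies: 20 − 3 = 17.
R5 applies (level before this adjustment is 17 ≥ 12, so +3): 17 + 3 = 20.
R6 applies: 20 + 2 = 22.
R7 does not apply.
Final offense level: 22.
Criminal history: 9 prior points → Category Moderate (9+).
Level 22 falls in the 22-24 band.
Grid: Level 22-24 × Category Moderate = 60-67 months.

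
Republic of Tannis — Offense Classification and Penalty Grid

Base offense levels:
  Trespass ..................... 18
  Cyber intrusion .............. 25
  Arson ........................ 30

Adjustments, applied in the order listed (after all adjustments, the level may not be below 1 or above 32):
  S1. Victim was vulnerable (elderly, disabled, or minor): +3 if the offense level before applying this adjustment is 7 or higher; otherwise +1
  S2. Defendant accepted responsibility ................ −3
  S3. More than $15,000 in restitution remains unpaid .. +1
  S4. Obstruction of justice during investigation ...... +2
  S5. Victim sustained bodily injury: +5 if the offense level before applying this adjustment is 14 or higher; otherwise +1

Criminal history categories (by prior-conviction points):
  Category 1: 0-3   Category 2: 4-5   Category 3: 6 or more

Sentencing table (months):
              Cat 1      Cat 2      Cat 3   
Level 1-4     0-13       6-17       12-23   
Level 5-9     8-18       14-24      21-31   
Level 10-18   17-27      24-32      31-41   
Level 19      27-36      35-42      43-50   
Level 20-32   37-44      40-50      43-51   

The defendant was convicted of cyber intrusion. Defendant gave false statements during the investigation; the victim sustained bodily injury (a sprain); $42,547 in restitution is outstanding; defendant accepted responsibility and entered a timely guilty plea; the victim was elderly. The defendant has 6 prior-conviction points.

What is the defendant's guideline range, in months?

Base offense level for cyber intrusion: 25.
S1 applies (level before this adjustment is 25 ≥ 7, so +3): 25 + 3 = 28.
S2 applies: 28 − 3 = 25.
S3 applies: 25 + 1 = 26.
S4 applies: 26 + 2 = 28.
S5 applies (level before this adjustment is 28 ≥ 14, so +5): 28 + 5 = 33.
Level 33 exceeds the maximum of 32; capped at 32.
Final offense level: 32.
Criminal history: 6 prior points → Category 3 (6+).
Level 32 falls in the 20-32 band.
Grid: Level 20-32 × Category 3 = 43-51 months.

43-51 months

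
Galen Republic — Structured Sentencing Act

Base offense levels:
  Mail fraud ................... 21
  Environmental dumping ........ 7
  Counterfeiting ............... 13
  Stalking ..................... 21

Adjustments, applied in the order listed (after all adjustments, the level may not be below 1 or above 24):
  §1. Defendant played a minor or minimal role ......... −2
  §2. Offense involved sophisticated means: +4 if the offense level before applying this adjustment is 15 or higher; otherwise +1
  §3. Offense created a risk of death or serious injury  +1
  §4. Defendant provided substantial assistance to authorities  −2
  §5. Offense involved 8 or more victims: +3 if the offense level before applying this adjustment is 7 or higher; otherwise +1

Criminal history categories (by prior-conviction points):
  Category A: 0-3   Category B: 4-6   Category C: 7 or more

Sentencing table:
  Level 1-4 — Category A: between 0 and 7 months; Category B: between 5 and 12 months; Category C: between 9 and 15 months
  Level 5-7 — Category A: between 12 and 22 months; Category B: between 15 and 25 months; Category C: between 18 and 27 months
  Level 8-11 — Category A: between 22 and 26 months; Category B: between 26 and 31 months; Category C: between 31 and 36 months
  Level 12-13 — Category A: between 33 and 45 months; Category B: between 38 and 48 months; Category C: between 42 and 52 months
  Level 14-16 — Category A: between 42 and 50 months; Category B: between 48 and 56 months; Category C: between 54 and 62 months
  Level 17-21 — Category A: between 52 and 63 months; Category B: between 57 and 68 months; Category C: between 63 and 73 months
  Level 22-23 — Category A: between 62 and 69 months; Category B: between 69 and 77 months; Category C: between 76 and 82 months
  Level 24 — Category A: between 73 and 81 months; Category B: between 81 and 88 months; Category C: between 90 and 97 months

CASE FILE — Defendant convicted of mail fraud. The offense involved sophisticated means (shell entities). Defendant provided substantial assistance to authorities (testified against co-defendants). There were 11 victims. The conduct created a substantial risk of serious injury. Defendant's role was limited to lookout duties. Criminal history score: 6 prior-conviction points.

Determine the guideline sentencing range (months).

81-88 months

Base offense level for mail fraud: 21.
§1 applies: 21 − 2 = 19.
§2 applies (level before this adjustment is 19 ≥ 15, so +4): 19 + 4 = 23.
§3 applies: 23 + 1 = 24.
§4 applies: 24 − 2 = 22.
§5 applies (level before this adjustment is 22 ≥ 7, so +3): 22 + 3 = 25.
Level 25 exceeds the maximum of 24; capped at 24.
Final offense level: 24.
Criminal history: 6 prior points → Category B (4-6).
Level 24 falls in the 24 band.
Grid: Level 24 × Category B = 81-88 months.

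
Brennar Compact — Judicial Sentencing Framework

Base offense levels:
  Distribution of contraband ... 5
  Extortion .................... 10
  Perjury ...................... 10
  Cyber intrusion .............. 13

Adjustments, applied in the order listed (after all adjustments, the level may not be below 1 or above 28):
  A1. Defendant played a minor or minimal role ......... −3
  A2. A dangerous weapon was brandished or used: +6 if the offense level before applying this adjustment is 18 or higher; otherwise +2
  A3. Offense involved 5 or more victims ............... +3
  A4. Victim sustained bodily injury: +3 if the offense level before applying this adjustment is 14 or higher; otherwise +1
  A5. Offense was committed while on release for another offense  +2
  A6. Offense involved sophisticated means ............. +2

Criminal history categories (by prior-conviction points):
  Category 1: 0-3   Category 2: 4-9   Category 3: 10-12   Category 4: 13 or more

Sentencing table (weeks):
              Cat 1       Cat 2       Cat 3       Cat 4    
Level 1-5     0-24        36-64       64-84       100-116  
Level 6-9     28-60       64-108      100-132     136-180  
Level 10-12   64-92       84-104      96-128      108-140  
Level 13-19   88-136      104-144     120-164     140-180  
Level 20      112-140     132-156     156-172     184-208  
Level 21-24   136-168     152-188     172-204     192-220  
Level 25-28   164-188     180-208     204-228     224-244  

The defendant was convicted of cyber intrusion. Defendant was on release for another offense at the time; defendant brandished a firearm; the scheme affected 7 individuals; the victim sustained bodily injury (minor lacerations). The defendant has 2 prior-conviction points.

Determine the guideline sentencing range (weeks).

136-168 weeks

Base offense level for cyber intrusion: 13.
A1 does not apply.
A2 applies (level before this adjustment is 13 < 18, so +2): 13 + 2 = 15.
A3 applies: 15 + 3 = 18.
A4 applies (level before this adjustment is 18 ≥ 14, so +3): 18 + 3 = 21.
A5 applies: 21 + 2 = 23.
A6 does not apply.
Final offense level: 23.
Criminal history: 2 prior points → Category 1 (0-3).
Level 23 falls in the 21-24 band.
Grid: Level 21-24 × Category 1 = 136-168 weeks.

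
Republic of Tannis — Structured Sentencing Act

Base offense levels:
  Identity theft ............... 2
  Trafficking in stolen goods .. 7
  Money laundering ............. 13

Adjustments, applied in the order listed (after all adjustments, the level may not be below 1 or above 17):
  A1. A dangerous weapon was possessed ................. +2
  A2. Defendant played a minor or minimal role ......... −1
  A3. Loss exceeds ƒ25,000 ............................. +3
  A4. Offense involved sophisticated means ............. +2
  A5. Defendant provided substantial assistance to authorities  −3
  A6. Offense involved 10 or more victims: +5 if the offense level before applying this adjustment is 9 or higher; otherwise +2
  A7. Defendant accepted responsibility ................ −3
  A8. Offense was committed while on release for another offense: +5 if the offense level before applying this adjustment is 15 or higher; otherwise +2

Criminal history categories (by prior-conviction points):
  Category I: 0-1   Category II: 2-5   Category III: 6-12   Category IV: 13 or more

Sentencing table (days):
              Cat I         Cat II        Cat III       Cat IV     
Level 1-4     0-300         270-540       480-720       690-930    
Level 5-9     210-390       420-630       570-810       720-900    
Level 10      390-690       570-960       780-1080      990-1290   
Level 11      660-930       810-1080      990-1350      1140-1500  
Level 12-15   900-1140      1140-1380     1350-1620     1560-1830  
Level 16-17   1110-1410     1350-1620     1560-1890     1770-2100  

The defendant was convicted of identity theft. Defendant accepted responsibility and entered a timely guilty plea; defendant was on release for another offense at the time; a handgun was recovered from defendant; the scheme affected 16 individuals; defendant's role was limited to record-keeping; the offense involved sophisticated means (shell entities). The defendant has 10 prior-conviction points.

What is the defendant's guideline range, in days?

570-810 days

Base offense level for identity theft: 2.
A1 applies: 2 + 2 = 4.
A2 applies: 4 − 1 = 3.
A4 applies: 3 + 2 = 5.
A5 does not apply.
A6 applies (level before this adjustment is 5 < 9, so +2): 5 + 2 = 7.
A7 applies: 7 − 3 = 4.
A8 applies (level before this adjustment is 4 < 15, so +2): 4 + 2 = 6.
Final offense level: 6.
Criminal history: 10 prior points → Category III (6-12).
Level 6 falls in the 5-9 band.
Grid: Level 5-9 × Category III = 570-810 days.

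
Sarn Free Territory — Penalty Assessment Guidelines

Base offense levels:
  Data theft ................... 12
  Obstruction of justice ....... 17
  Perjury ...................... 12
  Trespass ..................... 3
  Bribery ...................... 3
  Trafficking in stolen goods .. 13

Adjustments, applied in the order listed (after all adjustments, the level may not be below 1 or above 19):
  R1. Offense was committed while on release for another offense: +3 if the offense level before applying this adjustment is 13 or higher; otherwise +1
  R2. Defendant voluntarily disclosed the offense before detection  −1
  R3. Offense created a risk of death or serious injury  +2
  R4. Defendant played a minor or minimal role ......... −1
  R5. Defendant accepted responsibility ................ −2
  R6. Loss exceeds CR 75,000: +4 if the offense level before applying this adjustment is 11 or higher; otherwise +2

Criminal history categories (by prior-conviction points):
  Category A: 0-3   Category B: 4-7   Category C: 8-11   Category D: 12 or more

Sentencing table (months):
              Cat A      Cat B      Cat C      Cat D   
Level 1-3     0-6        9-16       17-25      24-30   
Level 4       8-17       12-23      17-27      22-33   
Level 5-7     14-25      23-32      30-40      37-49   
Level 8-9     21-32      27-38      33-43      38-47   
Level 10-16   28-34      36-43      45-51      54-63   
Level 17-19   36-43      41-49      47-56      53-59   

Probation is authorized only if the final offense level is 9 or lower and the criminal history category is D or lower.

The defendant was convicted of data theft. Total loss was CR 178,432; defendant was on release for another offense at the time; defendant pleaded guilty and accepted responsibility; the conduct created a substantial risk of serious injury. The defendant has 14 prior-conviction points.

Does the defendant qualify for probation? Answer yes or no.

No

Base offense level for data theft: 12.
R1 applies (level before this adjustment is 12 < 13, so +1): 12 + 1 = 13.
R3 applies: 13 + 2 = 15.
R5 applies: 15 − 2 = 13.
R6 applies (level before this adjustment is 13 ≥ 11, so +4): 13 + 4 = 17.
Final offense level: 17.
Criminal history: 14 prior points → Category D (12+).
Level 17 falls in the 17-19 band.
Grid: Level 17-19 × Category D = 53-59 months.
Probation check: level 17 > 9 and category D ≤ D → not eligible.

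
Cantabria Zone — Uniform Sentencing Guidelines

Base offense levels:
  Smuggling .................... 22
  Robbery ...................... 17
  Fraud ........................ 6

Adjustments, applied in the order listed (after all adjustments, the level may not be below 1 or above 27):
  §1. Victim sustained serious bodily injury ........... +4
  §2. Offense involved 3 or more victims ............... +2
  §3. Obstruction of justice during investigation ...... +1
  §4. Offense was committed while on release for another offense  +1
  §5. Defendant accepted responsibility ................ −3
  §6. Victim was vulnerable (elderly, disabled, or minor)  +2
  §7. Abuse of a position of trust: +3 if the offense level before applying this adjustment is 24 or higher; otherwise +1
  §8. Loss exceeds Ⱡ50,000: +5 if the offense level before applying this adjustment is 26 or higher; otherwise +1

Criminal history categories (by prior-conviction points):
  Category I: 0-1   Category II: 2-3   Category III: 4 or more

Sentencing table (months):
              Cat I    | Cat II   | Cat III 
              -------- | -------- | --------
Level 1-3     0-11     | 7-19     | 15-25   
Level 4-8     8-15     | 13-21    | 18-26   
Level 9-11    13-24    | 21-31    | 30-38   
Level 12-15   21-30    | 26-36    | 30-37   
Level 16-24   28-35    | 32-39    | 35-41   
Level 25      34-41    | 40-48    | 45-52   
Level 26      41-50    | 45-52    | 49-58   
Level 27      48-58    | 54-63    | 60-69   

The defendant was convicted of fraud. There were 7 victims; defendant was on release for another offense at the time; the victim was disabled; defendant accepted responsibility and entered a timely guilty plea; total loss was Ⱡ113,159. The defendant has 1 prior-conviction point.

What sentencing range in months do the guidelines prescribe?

Base offense level for fraud: 6.
§1 does not apply.
§2 applies: 6 + 2 = 8.
§3 does not apply.
§4 applies: 8 + 1 = 9.
§5 applies: 9 − 3 = 6.
§6 applies: 6 + 2 = 8.
§8 applies (level before this adjustment is 8 < 26, so +1): 8 + 1 = 9.
Final offense level: 9.
Criminal history: 1 prior point → Category I (0-1).
Level 9 falls in the 9-11 band.
Grid: Level 9-11 × Category I = 13-24 months.

13-24 months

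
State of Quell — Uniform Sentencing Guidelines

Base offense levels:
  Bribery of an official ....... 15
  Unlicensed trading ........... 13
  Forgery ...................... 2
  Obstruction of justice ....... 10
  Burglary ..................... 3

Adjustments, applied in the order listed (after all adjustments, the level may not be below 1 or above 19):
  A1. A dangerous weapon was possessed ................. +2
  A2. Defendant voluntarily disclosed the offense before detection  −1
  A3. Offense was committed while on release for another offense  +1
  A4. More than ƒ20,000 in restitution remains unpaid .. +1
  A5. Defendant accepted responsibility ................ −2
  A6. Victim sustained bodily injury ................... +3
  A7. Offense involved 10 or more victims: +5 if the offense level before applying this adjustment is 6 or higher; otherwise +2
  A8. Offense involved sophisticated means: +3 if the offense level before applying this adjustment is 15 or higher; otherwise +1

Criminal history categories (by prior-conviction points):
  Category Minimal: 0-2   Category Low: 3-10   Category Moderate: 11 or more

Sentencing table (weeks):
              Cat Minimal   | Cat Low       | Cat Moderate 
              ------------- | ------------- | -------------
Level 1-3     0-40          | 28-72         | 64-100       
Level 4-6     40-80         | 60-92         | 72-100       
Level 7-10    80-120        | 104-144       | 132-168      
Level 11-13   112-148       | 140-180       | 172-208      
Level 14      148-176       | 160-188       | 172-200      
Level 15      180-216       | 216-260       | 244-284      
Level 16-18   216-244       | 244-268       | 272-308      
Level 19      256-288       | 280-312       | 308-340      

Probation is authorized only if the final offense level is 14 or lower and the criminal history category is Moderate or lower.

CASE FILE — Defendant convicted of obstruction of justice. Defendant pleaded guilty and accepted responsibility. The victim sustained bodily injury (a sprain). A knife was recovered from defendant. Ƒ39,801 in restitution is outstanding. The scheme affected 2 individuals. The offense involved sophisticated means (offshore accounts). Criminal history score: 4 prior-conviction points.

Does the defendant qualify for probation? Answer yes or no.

No

Base offense level for obstruction of justice: 10.
A1 applies: 10 + 2 = 12.
A2 does not apply.
A3 does not apply.
A4 applies: 12 + 1 = 13.
A5 applies: 13 − 2 = 11.
A6 applies: 11 + 3 = 14.
A8 applies (level before this adjustment is 14 < 15, so +1): 14 + 1 = 15.
Final offense level: 15.
Criminal history: 4 prior points → Category Low (3-10).
Level 15 falls in the 15 band.
Grid: Level 15 × Category Low = 216-260 weeks.
Probation check: level 15 > 14 and category Low ≤ Moderate → not eligible.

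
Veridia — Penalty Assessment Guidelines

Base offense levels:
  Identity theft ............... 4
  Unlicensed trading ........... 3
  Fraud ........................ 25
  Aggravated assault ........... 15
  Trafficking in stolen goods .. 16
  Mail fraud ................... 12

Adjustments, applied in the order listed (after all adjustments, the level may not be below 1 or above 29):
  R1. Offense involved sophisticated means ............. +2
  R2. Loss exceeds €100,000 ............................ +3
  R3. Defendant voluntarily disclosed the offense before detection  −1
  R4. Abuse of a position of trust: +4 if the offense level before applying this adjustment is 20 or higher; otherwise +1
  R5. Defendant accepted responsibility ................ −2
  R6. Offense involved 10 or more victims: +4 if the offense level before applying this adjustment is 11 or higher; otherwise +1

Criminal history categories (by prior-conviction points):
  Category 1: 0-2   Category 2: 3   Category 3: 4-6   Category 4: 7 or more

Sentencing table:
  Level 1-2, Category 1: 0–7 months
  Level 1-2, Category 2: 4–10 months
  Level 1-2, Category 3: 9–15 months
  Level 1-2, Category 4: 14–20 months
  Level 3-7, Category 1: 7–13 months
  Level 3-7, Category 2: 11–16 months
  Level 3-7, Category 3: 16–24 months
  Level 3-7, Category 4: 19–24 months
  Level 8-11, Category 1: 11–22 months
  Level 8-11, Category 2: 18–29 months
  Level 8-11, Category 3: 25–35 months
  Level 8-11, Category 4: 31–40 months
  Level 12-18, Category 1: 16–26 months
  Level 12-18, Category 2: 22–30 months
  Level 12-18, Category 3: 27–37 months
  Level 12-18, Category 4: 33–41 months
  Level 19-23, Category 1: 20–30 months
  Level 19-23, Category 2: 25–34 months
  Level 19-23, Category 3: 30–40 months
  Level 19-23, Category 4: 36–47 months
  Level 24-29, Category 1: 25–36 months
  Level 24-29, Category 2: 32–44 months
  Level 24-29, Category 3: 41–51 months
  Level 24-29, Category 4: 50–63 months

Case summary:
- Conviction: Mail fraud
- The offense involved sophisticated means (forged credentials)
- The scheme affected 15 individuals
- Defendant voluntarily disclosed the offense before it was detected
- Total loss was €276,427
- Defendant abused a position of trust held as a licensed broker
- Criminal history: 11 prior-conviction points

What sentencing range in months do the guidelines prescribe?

36-47 months

Base offense level for mail fraud: 12.
R1 applies: 12 + 2 = 14.
R2 applies: 14 + 3 = 17.
R3 applies: 17 − 1 = 16.
R4 applies (level before this adjustment is 16 < 20, so +1): 16 + 1 = 17.
R5 does not apply.
R6 applies (level before this adjustment is 17 ≥ 11, so +4): 17 + 4 = 21.
Final offense level: 21.
Criminal history: 11 prior points → Category 4 (7+).
Level 21 falls in the 19-23 band.
Grid: Level 19-23 × Category 4 = 36-47 months.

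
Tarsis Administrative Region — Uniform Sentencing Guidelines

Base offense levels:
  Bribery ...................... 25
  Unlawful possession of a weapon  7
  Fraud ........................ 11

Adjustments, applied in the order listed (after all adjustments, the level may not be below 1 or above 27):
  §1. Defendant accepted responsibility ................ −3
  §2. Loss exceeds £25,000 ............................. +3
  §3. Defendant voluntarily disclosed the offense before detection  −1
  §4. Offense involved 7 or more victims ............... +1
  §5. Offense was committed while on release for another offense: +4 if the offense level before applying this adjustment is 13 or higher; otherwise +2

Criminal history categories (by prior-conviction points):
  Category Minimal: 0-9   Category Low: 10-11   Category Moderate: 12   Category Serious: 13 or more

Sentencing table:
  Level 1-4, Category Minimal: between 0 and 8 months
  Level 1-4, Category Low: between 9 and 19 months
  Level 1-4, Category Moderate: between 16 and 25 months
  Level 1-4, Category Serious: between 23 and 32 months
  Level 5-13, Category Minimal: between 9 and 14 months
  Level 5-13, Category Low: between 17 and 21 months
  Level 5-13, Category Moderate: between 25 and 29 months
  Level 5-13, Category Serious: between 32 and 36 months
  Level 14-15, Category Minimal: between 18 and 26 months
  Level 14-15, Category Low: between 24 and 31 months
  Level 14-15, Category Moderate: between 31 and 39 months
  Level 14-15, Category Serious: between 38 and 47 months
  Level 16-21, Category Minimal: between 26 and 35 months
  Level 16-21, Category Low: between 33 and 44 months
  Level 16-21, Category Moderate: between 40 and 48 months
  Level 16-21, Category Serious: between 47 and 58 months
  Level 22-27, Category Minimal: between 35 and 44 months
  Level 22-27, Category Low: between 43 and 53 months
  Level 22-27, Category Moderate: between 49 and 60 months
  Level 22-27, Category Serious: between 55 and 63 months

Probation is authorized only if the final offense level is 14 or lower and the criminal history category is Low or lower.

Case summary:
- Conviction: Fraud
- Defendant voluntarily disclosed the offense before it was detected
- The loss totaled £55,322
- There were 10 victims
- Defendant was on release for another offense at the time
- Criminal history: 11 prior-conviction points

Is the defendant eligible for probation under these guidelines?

Base offense level for fraud: 11.
§2 applies: 11 + 3 = 14.
§3 applies: 14 − 1 = 13.
§4 applies: 13 + 1 = 14.
§5 applies (level before this adjustment is 14 ≥ 13, so +4): 14 + 4 = 18.
Final offense level: 18.
Criminal history: 11 prior points → Category Low (10-11).
Level 18 falls in the 16-21 band.
Grid: Level 16-21 × Category Low = 33-44 months.
Probation check: level 18 > 14 and category Low ≤ Low → not eligible.

No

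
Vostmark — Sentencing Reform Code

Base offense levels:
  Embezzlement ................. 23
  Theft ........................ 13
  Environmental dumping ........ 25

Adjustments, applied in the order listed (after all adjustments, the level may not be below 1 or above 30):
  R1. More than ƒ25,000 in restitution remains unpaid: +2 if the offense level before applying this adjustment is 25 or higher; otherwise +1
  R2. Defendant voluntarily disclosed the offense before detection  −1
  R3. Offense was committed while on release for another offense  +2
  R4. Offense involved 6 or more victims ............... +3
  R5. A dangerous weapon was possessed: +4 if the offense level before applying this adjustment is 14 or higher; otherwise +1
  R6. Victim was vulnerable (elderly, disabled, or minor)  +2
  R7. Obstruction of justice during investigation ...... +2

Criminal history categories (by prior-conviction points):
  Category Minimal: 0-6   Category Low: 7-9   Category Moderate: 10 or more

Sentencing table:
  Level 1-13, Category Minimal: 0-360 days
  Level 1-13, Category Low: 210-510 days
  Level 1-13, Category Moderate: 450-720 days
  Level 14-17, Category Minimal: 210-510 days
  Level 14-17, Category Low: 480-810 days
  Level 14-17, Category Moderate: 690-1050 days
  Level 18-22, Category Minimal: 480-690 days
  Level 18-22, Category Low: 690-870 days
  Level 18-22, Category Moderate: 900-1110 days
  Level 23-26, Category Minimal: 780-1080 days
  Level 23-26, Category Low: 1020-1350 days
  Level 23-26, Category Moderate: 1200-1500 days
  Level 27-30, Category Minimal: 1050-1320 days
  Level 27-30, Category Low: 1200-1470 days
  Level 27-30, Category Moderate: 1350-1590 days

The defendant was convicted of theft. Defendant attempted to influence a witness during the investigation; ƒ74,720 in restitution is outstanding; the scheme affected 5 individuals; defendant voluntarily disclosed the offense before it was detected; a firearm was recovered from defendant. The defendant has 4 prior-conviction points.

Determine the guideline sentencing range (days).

210-510 days

Base offense level for theft: 13.
R1 applies (level before this adjustment is 13 < 25, so +1): 13 + 1 = 14.
R2 applies: 14 − 1 = 13.
R4 does not apply.
R5 applies (level before this adjustment is 13 < 14, so +1): 13 + 1 = 14.
R6 does not apply.
R7 applies: 14 + 2 = 16.
Final offense level: 16.
Criminal history: 4 prior points → Category Minimal (0-6).
Level 16 falls in the 14-17 band.
Grid: Level 14-17 × Category Minimal = 210-510 days.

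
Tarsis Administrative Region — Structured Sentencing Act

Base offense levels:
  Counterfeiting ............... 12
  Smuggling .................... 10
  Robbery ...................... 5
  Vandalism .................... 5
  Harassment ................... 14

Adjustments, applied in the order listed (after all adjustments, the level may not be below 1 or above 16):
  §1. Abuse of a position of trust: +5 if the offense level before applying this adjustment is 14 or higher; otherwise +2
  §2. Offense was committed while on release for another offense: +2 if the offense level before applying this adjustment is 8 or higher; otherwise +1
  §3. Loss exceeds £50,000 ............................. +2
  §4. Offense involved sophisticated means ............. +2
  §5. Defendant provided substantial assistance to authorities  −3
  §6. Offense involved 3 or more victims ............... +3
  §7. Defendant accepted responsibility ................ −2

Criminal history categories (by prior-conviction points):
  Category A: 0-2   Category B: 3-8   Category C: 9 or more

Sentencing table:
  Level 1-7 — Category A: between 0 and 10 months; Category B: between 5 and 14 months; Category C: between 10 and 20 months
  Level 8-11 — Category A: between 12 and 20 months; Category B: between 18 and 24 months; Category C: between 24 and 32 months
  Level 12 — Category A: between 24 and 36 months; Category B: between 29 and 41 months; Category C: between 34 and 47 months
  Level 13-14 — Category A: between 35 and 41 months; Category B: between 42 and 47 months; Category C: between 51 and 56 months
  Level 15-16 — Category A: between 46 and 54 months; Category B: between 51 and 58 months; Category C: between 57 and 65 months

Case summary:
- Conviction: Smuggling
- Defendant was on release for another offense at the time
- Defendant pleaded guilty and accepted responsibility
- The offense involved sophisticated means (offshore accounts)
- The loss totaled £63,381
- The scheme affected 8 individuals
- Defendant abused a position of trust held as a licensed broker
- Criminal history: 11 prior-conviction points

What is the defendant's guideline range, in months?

Base offense level for smuggling: 10.
§1 applies (level before this adjustment is 10 < 14, so +2): 10 + 2 = 12.
§2 applies (level before this adjustment is 12 ≥ 8, so +2): 12 + 2 = 14.
§3 applies: 14 + 2 = 16.
§4 applies: 16 + 2 = 18.
§6 applies: 18 + 3 = 21.
§7 applies: 21 − 2 = 19.
Level 19 exceeds the maximum of 16; capped at 16.
Final offense level: 16.
Criminal history: 11 prior points → Category C (9+).
Level 16 falls in the 15-16 band.
Grid: Level 15-16 × Category C = 57-65 months.

57-65 months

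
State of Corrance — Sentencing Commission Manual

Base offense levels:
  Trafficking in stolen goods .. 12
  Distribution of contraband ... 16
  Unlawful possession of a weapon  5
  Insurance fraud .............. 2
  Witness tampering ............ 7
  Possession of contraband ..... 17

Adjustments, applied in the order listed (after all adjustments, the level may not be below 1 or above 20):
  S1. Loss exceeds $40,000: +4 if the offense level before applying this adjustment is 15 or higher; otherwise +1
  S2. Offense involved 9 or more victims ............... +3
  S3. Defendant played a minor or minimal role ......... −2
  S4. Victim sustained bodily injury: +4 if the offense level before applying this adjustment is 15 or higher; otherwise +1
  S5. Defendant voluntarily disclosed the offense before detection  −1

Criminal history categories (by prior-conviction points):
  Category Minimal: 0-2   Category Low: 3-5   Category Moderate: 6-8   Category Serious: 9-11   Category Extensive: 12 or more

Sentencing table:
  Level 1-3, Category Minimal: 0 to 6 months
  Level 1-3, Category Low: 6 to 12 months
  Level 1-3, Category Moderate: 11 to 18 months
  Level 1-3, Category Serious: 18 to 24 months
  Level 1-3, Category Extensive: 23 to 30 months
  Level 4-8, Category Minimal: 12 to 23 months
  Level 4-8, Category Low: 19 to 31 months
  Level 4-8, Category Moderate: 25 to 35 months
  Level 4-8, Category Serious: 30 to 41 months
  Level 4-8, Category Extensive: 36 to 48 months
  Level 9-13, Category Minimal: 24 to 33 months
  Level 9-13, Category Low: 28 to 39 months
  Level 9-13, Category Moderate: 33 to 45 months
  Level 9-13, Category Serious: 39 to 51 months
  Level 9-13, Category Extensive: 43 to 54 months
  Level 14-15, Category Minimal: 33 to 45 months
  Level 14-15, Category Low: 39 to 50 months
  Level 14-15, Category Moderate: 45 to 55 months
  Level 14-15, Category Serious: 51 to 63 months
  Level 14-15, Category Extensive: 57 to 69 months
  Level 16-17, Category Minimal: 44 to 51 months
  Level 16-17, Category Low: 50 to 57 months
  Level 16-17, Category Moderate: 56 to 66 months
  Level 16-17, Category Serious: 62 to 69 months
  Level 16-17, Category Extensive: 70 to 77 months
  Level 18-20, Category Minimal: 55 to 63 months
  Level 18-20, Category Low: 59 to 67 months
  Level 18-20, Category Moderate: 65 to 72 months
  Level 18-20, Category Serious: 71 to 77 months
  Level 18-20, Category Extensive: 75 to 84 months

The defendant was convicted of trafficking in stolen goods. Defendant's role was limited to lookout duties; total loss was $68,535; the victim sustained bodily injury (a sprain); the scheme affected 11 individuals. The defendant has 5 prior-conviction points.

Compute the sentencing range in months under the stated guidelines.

39-50 months

Base offense level for trafficking in stolen goods: 12.
S1 applies (level before this adjustment is 12 < 15, so +1): 12 + 1 = 13.
S2 applies: 13 + 3 = 16.
S3 applies: 16 − 2 = 14.
S4 applies (level before this adjustment is 14 < 15, so +1): 14 + 1 = 15.
Final offense level: 15.
Criminal history: 5 prior points → Category Low (3-5).
Level 15 falls in the 14-15 band.
Grid: Level 14-15 × Category Low = 39-50 months.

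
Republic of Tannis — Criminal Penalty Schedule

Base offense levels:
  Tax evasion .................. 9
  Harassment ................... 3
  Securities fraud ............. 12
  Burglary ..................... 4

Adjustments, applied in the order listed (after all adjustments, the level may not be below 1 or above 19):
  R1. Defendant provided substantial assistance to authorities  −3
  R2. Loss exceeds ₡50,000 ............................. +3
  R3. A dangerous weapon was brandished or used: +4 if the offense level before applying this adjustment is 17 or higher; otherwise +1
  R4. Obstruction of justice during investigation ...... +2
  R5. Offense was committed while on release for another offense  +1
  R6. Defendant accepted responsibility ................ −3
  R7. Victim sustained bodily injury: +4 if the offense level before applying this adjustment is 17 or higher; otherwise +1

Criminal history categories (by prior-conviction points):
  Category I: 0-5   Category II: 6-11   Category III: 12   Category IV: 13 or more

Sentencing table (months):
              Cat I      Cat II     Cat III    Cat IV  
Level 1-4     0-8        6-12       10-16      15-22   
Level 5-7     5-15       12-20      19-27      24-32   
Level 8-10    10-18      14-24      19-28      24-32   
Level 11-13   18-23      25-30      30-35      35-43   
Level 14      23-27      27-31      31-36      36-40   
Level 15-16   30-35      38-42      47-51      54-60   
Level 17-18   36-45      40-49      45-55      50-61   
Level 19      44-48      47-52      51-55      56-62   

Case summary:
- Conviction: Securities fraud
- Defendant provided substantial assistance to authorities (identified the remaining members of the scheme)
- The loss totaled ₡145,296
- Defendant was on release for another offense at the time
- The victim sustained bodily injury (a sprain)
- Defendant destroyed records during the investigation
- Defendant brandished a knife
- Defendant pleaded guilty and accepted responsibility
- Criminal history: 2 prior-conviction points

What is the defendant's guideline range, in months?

23-27 months

Base offense level for securities fraud: 12.
R1 applies: 12 − 3 = 9.
R2 applies: 9 + 3 = 12.
R3 applies (level before this adjustment is 12 < 17, so +1): 12 + 1 = 13.
R4 applies: 13 + 2 = 15.
R5 applies: 15 + 1 = 16.
R6 applies: 16 − 3 = 13.
R7 applies (level before this adjustment is 13 < 17, so +1): 13 + 1 = 14.
Final offense level: 14.
Criminal history: 2 prior points → Category I (0-5).
Level 14 falls in the 14 band.
Grid: Level 14 × Category I = 23-27 months.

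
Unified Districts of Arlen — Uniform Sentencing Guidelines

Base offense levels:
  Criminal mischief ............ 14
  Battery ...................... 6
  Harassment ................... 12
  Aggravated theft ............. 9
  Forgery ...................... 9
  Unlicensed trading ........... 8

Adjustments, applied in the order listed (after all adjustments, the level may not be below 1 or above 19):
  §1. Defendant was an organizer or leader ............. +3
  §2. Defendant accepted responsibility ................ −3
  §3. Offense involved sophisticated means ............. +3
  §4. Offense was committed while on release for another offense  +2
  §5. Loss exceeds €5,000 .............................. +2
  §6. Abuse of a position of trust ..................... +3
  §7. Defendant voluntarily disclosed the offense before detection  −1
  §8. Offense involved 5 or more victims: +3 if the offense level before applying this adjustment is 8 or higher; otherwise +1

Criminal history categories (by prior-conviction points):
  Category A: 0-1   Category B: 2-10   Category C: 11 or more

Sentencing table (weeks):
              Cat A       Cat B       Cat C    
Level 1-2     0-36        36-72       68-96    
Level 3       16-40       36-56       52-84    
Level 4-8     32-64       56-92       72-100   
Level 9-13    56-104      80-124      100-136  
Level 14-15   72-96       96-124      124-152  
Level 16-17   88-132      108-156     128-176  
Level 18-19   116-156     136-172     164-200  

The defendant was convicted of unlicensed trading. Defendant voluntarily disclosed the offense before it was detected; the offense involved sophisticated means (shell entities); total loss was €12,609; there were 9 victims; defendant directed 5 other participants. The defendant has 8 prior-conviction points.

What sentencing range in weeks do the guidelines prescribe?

Base offense level for unlicensed trading: 8.
§1 applies: 8 + 3 = 11.
§2 does not apply.
§3 applies: 11 + 3 = 14.
§5 applies: 14 + 2 = 16.
§6 does not apply.
§7 applies: 16 − 1 = 15.
§8 applies (level before this adjustment is 15 ≥ 8, so +3): 15 + 3 = 18.
Final offense level: 18.
Criminal history: 8 prior points → Category B (2-10).
Level 18 falls in the 18-19 band.
Grid: Level 18-19 × Category B = 136-172 weeks.

136-172 weeks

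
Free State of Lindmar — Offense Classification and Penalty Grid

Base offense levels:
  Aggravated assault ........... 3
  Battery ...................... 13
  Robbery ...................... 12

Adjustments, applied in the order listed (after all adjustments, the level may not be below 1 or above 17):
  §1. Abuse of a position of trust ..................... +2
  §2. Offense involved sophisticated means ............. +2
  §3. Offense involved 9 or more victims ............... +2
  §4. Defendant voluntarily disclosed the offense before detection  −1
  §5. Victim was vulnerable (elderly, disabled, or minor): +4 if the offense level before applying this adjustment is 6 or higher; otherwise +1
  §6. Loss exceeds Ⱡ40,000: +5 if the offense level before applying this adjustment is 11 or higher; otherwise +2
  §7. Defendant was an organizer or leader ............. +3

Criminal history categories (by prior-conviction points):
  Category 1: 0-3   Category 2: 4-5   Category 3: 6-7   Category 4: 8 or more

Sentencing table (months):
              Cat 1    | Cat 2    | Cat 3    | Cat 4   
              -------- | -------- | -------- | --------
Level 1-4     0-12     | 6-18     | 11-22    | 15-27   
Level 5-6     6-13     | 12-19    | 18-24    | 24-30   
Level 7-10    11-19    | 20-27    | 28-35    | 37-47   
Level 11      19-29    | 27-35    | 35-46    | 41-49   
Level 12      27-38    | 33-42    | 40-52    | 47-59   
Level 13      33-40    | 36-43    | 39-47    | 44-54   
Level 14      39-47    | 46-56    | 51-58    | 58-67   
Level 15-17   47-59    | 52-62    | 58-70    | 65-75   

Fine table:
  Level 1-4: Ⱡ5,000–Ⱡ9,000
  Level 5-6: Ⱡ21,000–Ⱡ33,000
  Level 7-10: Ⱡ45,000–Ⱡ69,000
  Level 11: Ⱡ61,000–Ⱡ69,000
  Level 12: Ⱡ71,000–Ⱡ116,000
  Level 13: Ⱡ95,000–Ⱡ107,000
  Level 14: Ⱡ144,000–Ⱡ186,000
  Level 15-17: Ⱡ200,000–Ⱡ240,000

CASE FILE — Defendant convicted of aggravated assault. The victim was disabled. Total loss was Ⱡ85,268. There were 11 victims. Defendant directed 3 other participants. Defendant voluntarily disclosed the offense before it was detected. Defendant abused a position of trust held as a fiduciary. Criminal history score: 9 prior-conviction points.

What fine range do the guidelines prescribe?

Ⱡ200,000–Ⱡ240,000

Base offense level for aggravated assault: 3.
§1 applies: 3 + 2 = 5.
§3 applies: 5 + 2 = 7.
§4 applies: 7 − 1 = 6.
§5 applies (level before this adjustment is 6 ≥ 6, so +4): 6 + 4 = 10.
§6 applies (level before this adjustment is 10 < 11, so +2): 10 + 2 = 12.
§7 applies: 12 + 3 = 15.
Final offense level: 15.
Level 15 falls in the 15-17 band.
Fine table: Level 15-17 → Ⱡ200,000–Ⱡ240,000.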